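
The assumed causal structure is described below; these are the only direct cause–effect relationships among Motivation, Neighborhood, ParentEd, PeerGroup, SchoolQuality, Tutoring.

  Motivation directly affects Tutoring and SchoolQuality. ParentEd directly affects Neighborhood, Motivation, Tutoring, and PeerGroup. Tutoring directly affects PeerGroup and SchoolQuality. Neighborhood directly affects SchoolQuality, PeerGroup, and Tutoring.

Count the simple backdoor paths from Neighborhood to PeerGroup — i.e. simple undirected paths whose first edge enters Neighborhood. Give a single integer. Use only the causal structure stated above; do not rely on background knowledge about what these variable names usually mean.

A backdoor path from Neighborhood to PeerGroup is any simple undirected path whose first edge points into Neighborhood (i.e. leaves Neighborhood via a parent).
Parents of Neighborhood: {ParentEd}.
Enumerating:
  P1: Neighborhood <- ParentEd -> Motivation -> Tutoring -> PeerGroup
  P2: Neighborhood <- ParentEd -> Motivation -> SchoolQuality <- Tutoring -> PeerGroup
  P3: Neighborhood <- ParentEd -> Tutoring -> PeerGroup
  P4: Neighborhood <- ParentEd -> PeerGroup
That exhausts the simple backdoor paths. Count: 4.

4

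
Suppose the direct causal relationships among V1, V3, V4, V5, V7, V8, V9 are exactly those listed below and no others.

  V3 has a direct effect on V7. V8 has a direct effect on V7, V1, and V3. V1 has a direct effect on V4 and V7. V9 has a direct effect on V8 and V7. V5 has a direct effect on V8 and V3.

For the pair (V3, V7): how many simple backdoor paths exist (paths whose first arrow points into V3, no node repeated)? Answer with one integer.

6

A backdoor path from V3 to V7 is any simple undirected path whose first edge points into V3 (i.e. leaves V3 via a parent).
Parents of V3: {V5, V8}.
Enumerating:
  P1: V3 <- V5 -> V8 <- V9 -> V7
  P2: V3 <- V5 -> V8 -> V1 -> V7
  P3: V3 <- V5 -> V8 -> V7
  P4: V3 <- V8 <- V9 -> V7
  P5: V3 <- V8 -> V1 -> V7
  P6: V3 <- V8 -> V7
That exhausts the simple backdoor paths. Count: 6.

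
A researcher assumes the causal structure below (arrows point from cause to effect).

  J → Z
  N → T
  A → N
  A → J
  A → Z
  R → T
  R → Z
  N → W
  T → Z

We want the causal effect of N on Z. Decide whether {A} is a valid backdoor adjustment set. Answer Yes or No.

Yes

Backdoor paths from N to Z (paths whose first edge points into N):
  P1: N <- A -> J -> Z
  P2: N <- A -> Z
Condition 1 (no descendant of N in the set): holds — descendants of N are {T, W, Z}; none are in {A}.
Condition 2 (every backdoor path blocked by {A}):
  P1: blocked at fork node A ∈ conditioning set.
  P2: blocked at fork node A ∈ conditioning set.
{A} satisfies the backdoor criterion.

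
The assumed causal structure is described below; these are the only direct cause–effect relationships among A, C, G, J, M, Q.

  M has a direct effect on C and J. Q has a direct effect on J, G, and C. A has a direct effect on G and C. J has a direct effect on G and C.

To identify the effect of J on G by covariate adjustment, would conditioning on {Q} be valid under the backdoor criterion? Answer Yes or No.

Yes

Backdoor paths from J to G (paths whose first edge points into J):
  P1: J <- Q -> G
  P2: J <- Q -> C <- A -> G
  P3: J <- M -> C <- Q -> G
  P4: J <- M -> C <- A -> G
Condition 1 (no descendant of J in the set): holds — descendants of J are {C, G}; none are in {Q}.
Condition 2 (every backdoor path blocked by {Q}):
  P1: blocked at fork node Q ∈ conditioning set.
  P2: blocked at fork node Q ∈ conditioning set.
  P3: blocked at collider C (neither it nor any descendant is in the conditioning set).
  P4: blocked at collider C (neither it nor any descendant is in the conditioning set).
{Q} satisfies the backdoor criterion.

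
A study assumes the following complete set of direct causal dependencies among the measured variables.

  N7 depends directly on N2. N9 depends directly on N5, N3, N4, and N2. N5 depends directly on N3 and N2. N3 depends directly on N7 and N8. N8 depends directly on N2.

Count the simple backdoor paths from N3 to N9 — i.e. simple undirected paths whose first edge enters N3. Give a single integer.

4

A backdoor path from N3 to N9 is any simple undirected path whose first edge points into N3 (i.e. leaves N3 via a parent).
Parents of N3: {N7, N8}.
Enumerating:
  P1: N3 <- N7 <- N2 -> N5 -> N9
  P2: N3 <- N7 <- N2 -> N9
  P3: N3 <- N8 <- N2 -> N5 -> N9
  P4: N3 <- N8 <- N2 -> N9
That exhausts the simple backdoor paths. Count: 4.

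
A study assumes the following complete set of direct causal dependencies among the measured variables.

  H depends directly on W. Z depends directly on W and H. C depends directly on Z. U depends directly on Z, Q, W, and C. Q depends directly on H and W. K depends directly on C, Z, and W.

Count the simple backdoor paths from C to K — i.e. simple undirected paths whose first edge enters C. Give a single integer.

8

A backdoor path from C to K is any simple undirected path whose first edge points into C (i.e. leaves C via a parent).
Parents of C: {Z}.
Enumerating:
  P1: C <- Z <- W -> K
  P2: C <- Z <- H <- W -> K
  P3: C <- Z <- H -> Q <- W -> K
  P4: C <- Z <- H -> Q -> U <- W -> K
  P5: C <- Z -> U <- W -> K
  P6: C <- Z -> U <- Q <- W -> K
  P7: C <- Z -> U <- Q <- H <- W -> K
  P8: C <- Z -> K
That exhausts the simple backdoor paths. Count: 8.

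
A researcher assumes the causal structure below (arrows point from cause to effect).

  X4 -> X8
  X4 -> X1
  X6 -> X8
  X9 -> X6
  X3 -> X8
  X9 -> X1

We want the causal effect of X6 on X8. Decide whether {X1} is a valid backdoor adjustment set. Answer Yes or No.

No

Backdoor paths from X6 to X8 (paths whose first edge points into X6):
  P1: X6 <- X9 -> X1 <- X4 -> X8
Condition 1 (no descendant of X6 in the set): holds — descendants of X6 are {X8}; none are in {X1}.
Condition 2 (every backdoor path blocked by {X1}):
  P1: open — collider(s) X1 are conditioned on (or have a conditioned descendant) and no non-collider on the path is in the set.
{X1} does not satisfy the backdoor criterion.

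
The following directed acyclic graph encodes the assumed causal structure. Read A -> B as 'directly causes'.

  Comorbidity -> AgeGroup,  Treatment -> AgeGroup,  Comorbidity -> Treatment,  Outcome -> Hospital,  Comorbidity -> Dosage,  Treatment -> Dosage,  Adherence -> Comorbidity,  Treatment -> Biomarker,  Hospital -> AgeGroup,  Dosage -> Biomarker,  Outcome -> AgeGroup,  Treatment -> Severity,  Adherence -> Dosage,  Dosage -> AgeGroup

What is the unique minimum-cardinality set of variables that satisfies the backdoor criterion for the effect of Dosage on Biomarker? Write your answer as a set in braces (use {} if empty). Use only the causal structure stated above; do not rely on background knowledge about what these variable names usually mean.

Variables eligible for adjustment (non-descendants of Dosage, excluding Dosage and Biomarker): {Adherence, Comorbidity, Hospital, Outcome, Severity, Treatment}.
Backdoor paths from Dosage to Biomarker:
  P1: Dosage <- Adherence -> Comorbidity -> Treatment -> Biomarker
  P2: Dosage <- Adherence -> Comorbidity -> AgeGroup <- Treatment -> Biomarker
  P3: Dosage <- Comorbidity -> Treatment -> Biomarker
  P4: Dosage <- Comorbidity -> AgeGroup <- Treatment -> Biomarker
  P5: Dosage <- Treatment -> Biomarker
The empty set is not sufficient: P1 (Dosage <- Adherence -> Comorbidity -> Treatment -> Biomarker) has no collider blocking it and no conditioned non-collider, so it is open.
Try {Treatment}:
  P1: blocked at chain node Treatment ∈ conditioning set.
  P2: blocked at collider AgeGroup (neither it nor any descendant is in the conditioning set).
  P3: blocked at chain node Treatment ∈ conditioning set.
  P4: blocked at collider AgeGroup (neither it nor any descendant is in the conditioning set).
  P5: blocked at fork node Treatment ∈ conditioning set.
{Treatment} contains no descendant of Dosage and blocks every backdoor path.
No other singleton works — e.g. {Outcome} leaves P1 open — so {Treatment} is the unique smallest valid adjustment set.

{Treatment}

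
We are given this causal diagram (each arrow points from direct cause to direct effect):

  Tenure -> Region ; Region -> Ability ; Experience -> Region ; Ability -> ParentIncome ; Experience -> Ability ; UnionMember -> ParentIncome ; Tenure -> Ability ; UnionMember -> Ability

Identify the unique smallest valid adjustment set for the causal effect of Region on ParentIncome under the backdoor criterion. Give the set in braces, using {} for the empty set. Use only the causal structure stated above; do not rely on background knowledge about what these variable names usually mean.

Variables eligible for adjustment (non-descendants of Region, excluding Region and ParentIncome): {Experience, Tenure, UnionMember}.
Backdoor paths from Region to ParentIncome:
  P1: Region <- Tenure -> Ability <- UnionMember -> ParentIncome
  P2: Region <- Tenure -> Ability -> ParentIncome
  P3: Region <- Experience -> Ability <- UnionMember -> ParentIncome
  P4: Region <- Experience -> Ability -> ParentIncome
The empty set is not sufficient: P2 (Region <- Tenure -> Ability -> ParentIncome) has no collider blocking it and no conditioned non-collider, so it is open.
Try {Experience, Tenure}:
  P1: blocked at fork node Tenure ∈ conditioning set.
  P2: blocked at fork node Tenure ∈ conditioning set.
  P3: blocked at fork node Experience ∈ conditioning set.
  P4: blocked at fork node Experience ∈ conditioning set.
{Experience, Tenure} contains no descendant of Region and blocks every backdoor path.
Every element of {Experience, Tenure} is needed (dropping Experience leaves P4 open; dropping Tenure leaves P2 open), so no proper subset is valid.
Among all size-2 subsets of the eligible variables, only {Experience, Tenure} blocks every backdoor path, so it is the unique smallest valid adjustment set.

{Experience, Tenure}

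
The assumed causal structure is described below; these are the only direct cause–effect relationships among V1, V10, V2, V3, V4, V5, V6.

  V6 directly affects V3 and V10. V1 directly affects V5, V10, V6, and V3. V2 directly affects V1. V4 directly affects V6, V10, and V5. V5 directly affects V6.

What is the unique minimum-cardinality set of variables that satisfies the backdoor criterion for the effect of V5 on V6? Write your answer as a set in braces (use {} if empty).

{V1, V4}

Variables eligible for adjustment (non-descendants of V5, excluding V5 and V6): {V1, V2, V4}.
Backdoor paths from V5 to V6:
  P1: V5 <- V4 -> V6
  P2: V5 <- V4 -> V10 <- V1 -> V6
  P3: V5 <- V4 -> V10 <- V1 -> V3 <- V6
  P4: V5 <- V4 -> V10 <- V6
  P5: V5 <- V1 -> V6
  P6: V5 <- V1 -> V3 <- V6
  P7: V5 <- V1 -> V10 <- V4 -> V6
  P8: V5 <- V1 -> V10 <- V6
The empty set is not sufficient: P1 (V5 <- V4 -> V6) has no collider blocking it and no conditioned non-collider, so it is open.
Try {V1, V4}:
  P1: blocked at fork node V4 ∈ conditioning set.
  P2: blocked at fork node V4 ∈ conditioning set.
  P3: blocked at fork node V4 ∈ conditioning set.
  P4: blocked at fork node V4 ∈ conditioning set.
  P5: blocked at fork node V1 ∈ conditioning set.
  P6: blocked at fork node V1 ∈ conditioning set.
  P7: blocked at fork node V1 ∈ conditioning set.
  P8: blocked at fork node V1 ∈ conditioning set.
{V1, V4} contains no descendant of V5 and blocks every backdoor path.
Every element of {V1, V4} is needed (dropping V1 leaves P5 open; dropping V4 leaves P1 open), so no proper subset is valid.
Among all size-2 subsets of the eligible variables, only {V1, V4} blocks every backdoor path, so it is the unique smallest valid adjustment set.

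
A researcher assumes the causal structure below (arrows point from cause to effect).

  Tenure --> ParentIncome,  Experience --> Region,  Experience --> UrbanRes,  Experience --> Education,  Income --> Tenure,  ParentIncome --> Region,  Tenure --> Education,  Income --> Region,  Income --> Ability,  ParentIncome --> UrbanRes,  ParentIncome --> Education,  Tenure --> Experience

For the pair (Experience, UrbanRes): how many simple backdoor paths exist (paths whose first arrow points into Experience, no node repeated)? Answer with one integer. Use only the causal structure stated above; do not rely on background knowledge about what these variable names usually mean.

3

A backdoor path from Experience to UrbanRes is any simple undirected path whose first edge points into Experience (i.e. leaves Experience via a parent).
Parents of Experience: {Tenure}.
Enumerating:
  P1: Experience <- Tenure <- Income -> Region <- ParentIncome -> UrbanRes
  P2: Experience <- Tenure -> ParentIncome -> UrbanRes
  P3: Experience <- Tenure -> Education <- ParentIncome -> UrbanRes
That exhausts the simple backdoor paths. Count: 3.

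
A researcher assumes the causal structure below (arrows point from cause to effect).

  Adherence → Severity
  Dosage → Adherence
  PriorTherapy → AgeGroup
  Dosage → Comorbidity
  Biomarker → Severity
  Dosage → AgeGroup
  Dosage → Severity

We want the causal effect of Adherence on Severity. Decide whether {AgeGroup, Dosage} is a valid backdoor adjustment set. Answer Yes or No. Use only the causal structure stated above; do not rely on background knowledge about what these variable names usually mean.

Yes

Backdoor paths from Adherence to Severity (paths whose first edge points into Adherence):
  P1: Adherence <- Dosage -> Severity
Condition 1 (no descendant of Adherence in the set): holds — descendants of Adherence are {Severity}; none are in {AgeGroup, Dosage}.
Condition 2 (every backdoor path blocked by {AgeGroup, Dosage}):
  P1: blocked at fork node Dosage ∈ conditioning set.
{AgeGroup, Dosage} satisfies the backdoor criterion.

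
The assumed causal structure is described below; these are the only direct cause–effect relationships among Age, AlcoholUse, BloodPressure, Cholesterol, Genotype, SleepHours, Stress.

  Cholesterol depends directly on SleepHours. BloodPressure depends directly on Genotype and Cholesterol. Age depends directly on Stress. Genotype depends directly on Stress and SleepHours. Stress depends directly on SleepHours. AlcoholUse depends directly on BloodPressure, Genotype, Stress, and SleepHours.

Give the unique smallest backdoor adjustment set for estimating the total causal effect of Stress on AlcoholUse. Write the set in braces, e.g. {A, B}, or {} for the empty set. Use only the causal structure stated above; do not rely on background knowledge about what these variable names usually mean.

{SleepHours}

Variables eligible for adjustment (non-descendants of Stress, excluding Stress and AlcoholUse): {Cholesterol, SleepHours}.
Backdoor paths from Stress to AlcoholUse:
  P1: Stress <- SleepHours -> Cholesterol -> BloodPressure <- Genotype -> AlcoholUse
  P2: Stress <- SleepHours -> Cholesterol -> BloodPressure -> AlcoholUse
  P3: Stress <- SleepHours -> Genotype -> BloodPressure -> AlcoholUse
  P4: Stress <- SleepHours -> Genotype -> AlcoholUse
  P5: Stress <- SleepHours -> AlcoholUse
The empty set is not sufficient: P2 (Stress <- SleepHours -> Cholesterol -> BloodPressure -> AlcoholUse) has no collider blocking it and no conditioned non-collider, so it is open.
Try {SleepHours}:
  P1: blocked at fork node SleepHours ∈ conditioning set.
  P2: blocked at fork node SleepHours ∈ conditioning set.
  P3: blocked at fork node SleepHours ∈ conditioning set.
  P4: blocked at fork node SleepHours ∈ conditioning set.
  P5: blocked at fork node SleepHours ∈ conditioning set.
{SleepHours} contains no descendant of Stress and blocks every backdoor path.
No other singleton works — e.g. {Cholesterol} leaves P3 open — so {SleepHours} is the unique smallest valid adjustment set.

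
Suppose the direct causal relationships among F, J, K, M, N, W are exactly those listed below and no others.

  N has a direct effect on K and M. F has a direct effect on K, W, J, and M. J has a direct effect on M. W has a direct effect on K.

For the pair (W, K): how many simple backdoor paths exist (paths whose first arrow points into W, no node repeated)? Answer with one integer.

A backdoor path from W to K is any simple undirected path whose first edge points into W (i.e. leaves W via a parent).
Parents of W: {F}.
Enumerating:
  P1: W <- F -> J -> M <- N -> K
  P2: W <- F -> M <- N -> K
  P3: W <- F -> K
That exhausts the simple backdoor paths. Count: 3.

3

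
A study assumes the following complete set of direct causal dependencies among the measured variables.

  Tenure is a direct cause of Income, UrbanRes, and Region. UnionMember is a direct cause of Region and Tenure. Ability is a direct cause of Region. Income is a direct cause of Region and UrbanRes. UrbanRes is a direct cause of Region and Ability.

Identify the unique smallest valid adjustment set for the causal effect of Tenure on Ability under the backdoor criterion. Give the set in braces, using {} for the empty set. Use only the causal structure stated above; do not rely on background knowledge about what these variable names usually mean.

Variables eligible for adjustment (non-descendants of Tenure, excluding Tenure and Ability): {UnionMember}.
Backdoor paths from Tenure to Ability:
  P1: Tenure <- UnionMember -> Region <- Income -> UrbanRes -> Ability
  P2: Tenure <- UnionMember -> Region <- UrbanRes -> Ability
  P3: Tenure <- UnionMember -> Region <- Ability
Each backdoor path contains an unconditioned collider, so every path is already blocked with the empty conditioning set:
  P1: blocked at collider Region (neither it nor any descendant is in the conditioning set).
  P2: blocked at collider Region (neither it nor any descendant is in the conditioning set).
  P3: blocked at collider Region (neither it nor any descendant is in the conditioning set).
The empty set is therefore the unique smallest valid set.

{}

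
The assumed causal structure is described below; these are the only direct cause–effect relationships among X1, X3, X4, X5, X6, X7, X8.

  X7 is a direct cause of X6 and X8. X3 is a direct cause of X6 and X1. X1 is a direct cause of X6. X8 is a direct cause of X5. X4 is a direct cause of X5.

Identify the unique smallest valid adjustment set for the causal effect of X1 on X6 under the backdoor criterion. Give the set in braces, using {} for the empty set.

{X3}

Variables eligible for adjustment (non-descendants of X1, excluding X1 and X6): {X3, X4, X5, X7, X8}.
Backdoor paths from X1 to X6:
  P1: X1 <- X3 -> X6
The empty set is not sufficient: P1 (X1 <- X3 -> X6) has no collider blocking it and no conditioned non-collider, so it is open.
Try {X3}:
  P1: blocked at fork node X3 ∈ conditioning set.
{X3} contains no descendant of X1 and blocks every backdoor path.
No other singleton works — e.g. {X7} leaves P1 open — so {X3} is the unique smallest valid adjustment set.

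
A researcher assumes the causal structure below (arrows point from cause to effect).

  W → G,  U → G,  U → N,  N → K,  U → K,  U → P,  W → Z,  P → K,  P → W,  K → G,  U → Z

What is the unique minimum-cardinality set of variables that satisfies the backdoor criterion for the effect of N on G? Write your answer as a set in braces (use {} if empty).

{U}

Variables eligible for adjustment (non-descendants of N, excluding N and G): {P, U, W, Z}.
Backdoor paths from N to G:
  P1: N <- U -> P -> K -> G
  P2: N <- U -> P -> W -> G
  P3: N <- U -> K <- P -> W -> G
  P4: N <- U -> K -> G
  P5: N <- U -> Z <- W <- P -> K -> G
  P6: N <- U -> Z <- W -> G
  P7: N <- U -> G
The empty set is not sufficient: P1 (N <- U -> P -> K -> G) has no collider blocking it and no conditioned non-collider, so it is open.
Try {U}:
  P1: blocked at fork node U ∈ conditioning set.
  P2: blocked at fork node U ∈ conditioning set.
  P3: blocked at fork node U ∈ conditioning set.
  P4: blocked at fork node U ∈ conditioning set.
  P5: blocked at fork node U ∈ conditioning set.
  P6: blocked at fork node U ∈ conditioning set.
  P7: blocked at fork node U ∈ conditioning set.
{U} contains no descendant of N and blocks every backdoor path.
No other singleton works — e.g. {P} leaves P4 open — so {U} is the unique smallest valid adjustment set.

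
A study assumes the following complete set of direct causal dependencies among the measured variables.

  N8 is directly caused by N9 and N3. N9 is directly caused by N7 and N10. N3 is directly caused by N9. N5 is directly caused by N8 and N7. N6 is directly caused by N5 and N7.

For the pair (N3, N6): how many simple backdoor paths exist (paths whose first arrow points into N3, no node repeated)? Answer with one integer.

4

A backdoor path from N3 to N6 is any simple undirected path whose first edge points into N3 (i.e. leaves N3 via a parent).
Parents of N3: {N9}.
Enumerating:
  P1: N3 <- N9 <- N7 -> N5 -> N6
  P2: N3 <- N9 <- N7 -> N6
  P3: N3 <- N9 -> N8 -> N5 <- N7 -> N6
  P4: N3 <- N9 -> N8 -> N5 -> N6
That exhausts the simple backdoor paths. Count: 4.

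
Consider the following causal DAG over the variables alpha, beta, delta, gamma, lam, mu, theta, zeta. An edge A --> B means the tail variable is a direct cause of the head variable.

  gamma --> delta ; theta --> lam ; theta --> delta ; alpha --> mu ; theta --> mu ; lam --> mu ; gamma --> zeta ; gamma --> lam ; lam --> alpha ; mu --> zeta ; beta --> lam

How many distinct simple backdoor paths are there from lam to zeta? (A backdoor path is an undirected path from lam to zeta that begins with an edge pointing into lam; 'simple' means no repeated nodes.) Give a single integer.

A backdoor path from lam to zeta is any simple undirected path whose first edge points into lam (i.e. leaves lam via a parent).
Parents of lam: {beta, gamma, theta}.
Enumerating:
  P1: lam <- gamma -> delta <- theta -> mu -> zeta
  P2: lam <- gamma -> zeta
  P3: lam <- theta -> mu -> zeta
  P4: lam <- theta -> delta <- gamma -> zeta
That exhausts the simple backdoor paths. Count: 4.

4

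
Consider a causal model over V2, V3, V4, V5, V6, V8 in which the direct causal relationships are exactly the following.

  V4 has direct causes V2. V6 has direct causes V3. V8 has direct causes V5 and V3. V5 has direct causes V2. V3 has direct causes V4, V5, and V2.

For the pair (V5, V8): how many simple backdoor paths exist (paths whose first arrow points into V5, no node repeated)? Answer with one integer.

2

A backdoor path from V5 to V8 is any simple undirected path whose first edge points into V5 (i.e. leaves V5 via a parent).
Parents of V5: {V2}.
Enumerating:
  P1: V5 <- V2 -> V4 -> V3 -> V8
  P2: V5 <- V2 -> V3 -> V8
That exhausts the simple backdoor paths. Count: 2.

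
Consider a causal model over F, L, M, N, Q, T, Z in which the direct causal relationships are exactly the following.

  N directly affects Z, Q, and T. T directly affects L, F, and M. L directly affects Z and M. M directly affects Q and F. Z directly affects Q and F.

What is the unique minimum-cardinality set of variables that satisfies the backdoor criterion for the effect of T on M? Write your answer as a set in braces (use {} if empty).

{}

Variables eligible for adjustment (non-descendants of T, excluding T and M): {N}.
Backdoor paths from T to M:
  P1: T <- N -> Z <- L -> M
  P2: T <- N -> Z -> F <- M
  P3: T <- N -> Z -> Q <- M
  P4: T <- N -> Q <- Z <- L -> M
  P5: T <- N -> Q <- Z -> F <- M
  P6: T <- N -> Q <- M
Each backdoor path contains an unconditioned collider, so every path is already blocked with the empty conditioning set:
  P1: blocked at collider Z (neither it nor any descendant is in the conditioning set).
  P2: blocked at collider F (neither it nor any descendant is in the conditioning set).
  P3: blocked at collider Q (neither it nor any descendant is in the conditioning set).
  P4: blocked at collider Q (neither it nor any descendant is in the conditioning set).
  P5: blocked at collider Q (neither it nor any descendant is in the conditioning set).
  P6: blocked at collider Q (neither it nor any descendant is in the conditioning set).
The empty set is therefore the unique smallest valid set.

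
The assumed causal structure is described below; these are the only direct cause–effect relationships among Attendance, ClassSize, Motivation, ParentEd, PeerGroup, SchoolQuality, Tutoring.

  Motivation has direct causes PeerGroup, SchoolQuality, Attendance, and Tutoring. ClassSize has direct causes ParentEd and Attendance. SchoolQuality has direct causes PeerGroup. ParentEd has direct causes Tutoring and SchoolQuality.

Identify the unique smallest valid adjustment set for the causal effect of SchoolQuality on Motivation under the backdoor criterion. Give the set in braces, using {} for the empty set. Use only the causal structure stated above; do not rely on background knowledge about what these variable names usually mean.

Variables eligible for adjustment (non-descendants of SchoolQuality, excluding SchoolQuality and Motivation): {Attendance, PeerGroup, Tutoring}.
Backdoor paths from SchoolQuality to Motivation:
  P1: SchoolQuality <- PeerGroup -> Motivation
The empty set is not sufficient: P1 (SchoolQuality <- PeerGroup -> Motivation) has no collider blocking it and no conditioned non-collider, so it is open.
Try {PeerGroup}:
  P1: blocked at fork node PeerGroup ∈ conditioning set.
{PeerGroup} contains no descendant of SchoolQuality and blocks every backdoor path.
No other singleton works — e.g. {Tutoring} leaves P1 open — so {PeerGroup} is the unique smallest valid adjustment set.

{PeerGroup}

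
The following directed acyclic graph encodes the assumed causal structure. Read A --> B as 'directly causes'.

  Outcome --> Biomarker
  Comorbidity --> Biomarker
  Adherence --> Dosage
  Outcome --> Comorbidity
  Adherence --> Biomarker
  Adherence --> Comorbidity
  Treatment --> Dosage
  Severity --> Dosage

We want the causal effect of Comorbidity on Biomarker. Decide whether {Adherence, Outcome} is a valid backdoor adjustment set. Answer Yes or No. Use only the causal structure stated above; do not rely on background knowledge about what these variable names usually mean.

Backdoor paths from Comorbidity to Biomarker (paths whose first edge points into Comorbidity):
  P1: Comorbidity <- Adherence -> Biomarker
  P2: Comorbidity <- Outcome -> Biomarker
Condition 1 (no descendant of Comorbidity in the set): holds — descendants of Comorbidity are {Biomarker}; none are in {Adherence, Outcome}.
Condition 2 (every backdoor path blocked by {Adherence, Outcome}):
  P1: blocked at fork node Adherence ∈ conditioning set.
  P2: blocked at fork node Outcome ∈ conditioning set.
{Adherence, Outcome} satisfies the backdoor criterion.

Yes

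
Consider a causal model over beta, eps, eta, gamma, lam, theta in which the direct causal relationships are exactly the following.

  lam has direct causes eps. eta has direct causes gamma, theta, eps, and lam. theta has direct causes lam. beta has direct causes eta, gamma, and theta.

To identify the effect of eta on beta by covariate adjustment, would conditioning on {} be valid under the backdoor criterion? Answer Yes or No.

Backdoor paths from eta to beta (paths whose first edge points into eta):
  P1: eta <- eps -> lam -> theta -> beta
  P2: eta <- lam -> theta -> beta
  P3: eta <- theta -> beta
  P4: eta <- gamma -> beta
Condition 1 (no descendant of eta in the set): holds — descendants of eta are {beta}; none are in {}.
Condition 2 (every backdoor path blocked by {}):
  P1: open — no interior node is in the conditioning set.
  P2: open — no interior node is in the conditioning set.
  P3: open — no interior node is in the conditioning set.
  P4: open — no interior node is in the conditioning set.
{} does not satisfy the backdoor criterion.

No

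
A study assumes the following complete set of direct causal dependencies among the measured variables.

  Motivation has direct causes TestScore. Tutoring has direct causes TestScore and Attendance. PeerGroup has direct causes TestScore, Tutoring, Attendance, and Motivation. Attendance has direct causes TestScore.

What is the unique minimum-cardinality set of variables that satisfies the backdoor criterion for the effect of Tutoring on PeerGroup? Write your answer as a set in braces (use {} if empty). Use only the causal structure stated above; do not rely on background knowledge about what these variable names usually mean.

{Attendance, TestScore}

Variables eligible for adjustment (non-descendants of Tutoring, excluding Tutoring and PeerGroup): {Attendance, Motivation, TestScore}.
Backdoor paths from Tutoring to PeerGroup:
  P1: Tutoring <- TestScore -> Motivation -> PeerGroup
  P2: Tutoring <- TestScore -> Attendance -> PeerGroup
  P3: Tutoring <- TestScore -> PeerGroup
  P4: Tutoring <- Attendance <- TestScore -> Motivation -> PeerGroup
  P5: Tutoring <- Attendance <- TestScore -> PeerGroup
  P6: Tutoring <- Attendance -> PeerGroup
The empty set is not sufficient: P1 (Tutoring <- TestScore -> Motivation -> PeerGroup) has no collider blocking it and no conditioned non-collider, so it is open.
Try {Attendance, TestScore}:
  P1: blocked at fork node TestScore ∈ conditioning set.
  P2: blocked at fork node TestScore ∈ conditioning set.
  P3: blocked at fork node TestScore ∈ conditioning set.
  P4: blocked at chain node Attendance ∈ conditioning set.
  P5: blocked at chain node Attendance ∈ conditioning set.
  P6: blocked at fork node Attendance ∈ conditioning set.
{Attendance, TestScore} contains no descendant of Tutoring and blocks every backdoor path.
Every element of {Attendance, TestScore} is needed (dropping Attendance leaves P6 open; dropping TestScore leaves P1 open), so no proper subset is valid.
Among all size-2 subsets of the eligible variables, only {Attendance, TestScore} blocks every backdoor path, so it is the unique smallest valid adjustment set.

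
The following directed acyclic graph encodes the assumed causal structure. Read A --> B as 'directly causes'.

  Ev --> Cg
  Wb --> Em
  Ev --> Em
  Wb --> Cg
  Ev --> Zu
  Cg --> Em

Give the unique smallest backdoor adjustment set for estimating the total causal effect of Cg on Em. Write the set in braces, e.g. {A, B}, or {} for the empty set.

Variables eligible for adjustment (non-descendants of Cg, excluding Cg and Em): {Ev, Wb, Zu}.
Backdoor paths from Cg to Em:
  P1: Cg <- Ev -> Em
  P2: Cg <- Wb -> Em
The empty set is not sufficient: P1 (Cg <- Ev -> Em) has no collider blocking it and no conditioned non-collider, so it is open.
Try {Ev, Wb}:
  P1: blocked at fork node Ev ∈ conditioning set.
  P2: blocked at fork node Wb ∈ conditioning set.
{Ev, Wb} contains no descendant of Cg and blocks every backdoor path.
Every element of {Ev, Wb} is needed (dropping Ev leaves P1 open; dropping Wb leaves P2 open), so no proper subset is valid.
Among all size-2 subsets of the eligible variables, only {Ev, Wb} blocks every backdoor path, so it is the unique smallest valid adjustment set.

{Ev, Wb}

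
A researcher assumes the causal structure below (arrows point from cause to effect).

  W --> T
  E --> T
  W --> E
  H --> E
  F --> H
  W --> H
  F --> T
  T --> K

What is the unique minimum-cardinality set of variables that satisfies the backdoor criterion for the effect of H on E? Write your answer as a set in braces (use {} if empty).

{W}

Variables eligible for adjustment (non-descendants of H, excluding H and E): {F, W}.
Backdoor paths from H to E:
  P1: H <- W -> E
  P2: H <- W -> T <- E
  P3: H <- F -> T <- W -> E
  P4: H <- F -> T <- E
The empty set is not sufficient: P1 (H <- W -> E) has no collider blocking it and no conditioned non-collider, so it is open.
Try {W}:
  P1: blocked at fork node W ∈ conditioning set.
  P2: blocked at fork node W ∈ conditioning set.
  P3: blocked at collider T (neither it nor any descendant is in the conditioning set).
  P4: blocked at collider T (neither it nor any descendant is in the conditioning set).
{W} contains no descendant of H and blocks every backdoor path.
No other singleton works — e.g. {F} leaves P1 open — so {W} is the unique smallest valid adjustment set.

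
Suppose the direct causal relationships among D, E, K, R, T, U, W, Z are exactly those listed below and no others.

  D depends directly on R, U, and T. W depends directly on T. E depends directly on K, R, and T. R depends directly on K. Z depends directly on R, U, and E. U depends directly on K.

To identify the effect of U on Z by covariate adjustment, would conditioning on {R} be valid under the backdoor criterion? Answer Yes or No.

Backdoor paths from U to Z (paths whose first edge points into U):
  P1: U <- K -> R -> E -> Z
  P2: U <- K -> R -> Z
  P3: U <- K -> R -> D <- T -> E -> Z
  P4: U <- K -> E <- R -> Z
  P5: U <- K -> E <- T -> D <- R -> Z
  P6: U <- K -> E -> Z
Condition 1 (no descendant of U in the set): holds — descendants of U are {D, Z}; none are in {R}.
Condition 2 (every backdoor path blocked by {R}):
  P1: blocked at chain node R ∈ conditioning set.
  P2: blocked at chain node R ∈ conditioning set.
  P3: blocked at chain node R ∈ conditioning set.
  P4: blocked at collider E (neither it nor any descendant is in the conditioning set).
  P5: blocked at collider E (neither it nor any descendant is in the conditioning set).
  P6: open — no interior node is in the conditioning set.
{R} does not satisfy the backdoor criterion.

No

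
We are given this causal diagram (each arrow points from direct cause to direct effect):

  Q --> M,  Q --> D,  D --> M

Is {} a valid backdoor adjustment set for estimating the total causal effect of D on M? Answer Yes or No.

Backdoor paths from D to M (paths whose first edge points into D):
  P1: D <- Q -> M
Condition 1 (no descendant of D in the set): holds — descendants of D are {M}; none are in {}.
Condition 2 (every backdoor path blocked by {}):
  P1: open — no interior node is in the conditioning set.
{} does not satisfy the backdoor criterion.

No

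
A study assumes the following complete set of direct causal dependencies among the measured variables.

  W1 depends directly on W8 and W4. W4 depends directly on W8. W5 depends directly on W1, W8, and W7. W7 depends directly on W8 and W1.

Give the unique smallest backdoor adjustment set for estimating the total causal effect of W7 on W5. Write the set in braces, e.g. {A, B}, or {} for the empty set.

{W1, W8}

Variables eligible for adjustment (non-descendants of W7, excluding W7 and W5): {W1, W4, W8}.
Backdoor paths from W7 to W5:
  P1: W7 <- W8 -> W4 -> W1 -> W5
  P2: W7 <- W8 -> W1 -> W5
  P3: W7 <- W8 -> W5
  P4: W7 <- W1 <- W8 -> W5
  P5: W7 <- W1 <- W4 <- W8 -> W5
  P6: W7 <- W1 -> W5
The empty set is not sufficient: P1 (W7 <- W8 -> W4 -> W1 -> W5) has no collider blocking it and no conditioned non-collider, so it is open.
Try {W1, W8}:
  P1: blocked at fork node W8 ∈ conditioning set.
  P2: blocked at fork node W8 ∈ conditioning set.
  P3: blocked at fork node W8 ∈ conditioning set.
  P4: blocked at chain node W1 ∈ conditioning set.
  P5: blocked at chain node W1 ∈ conditioning set.
  P6: blocked at fork node W1 ∈ conditioning set.
{W1, W8} contains no descendant of W7 and blocks every backdoor path.
Every element of {W1, W8} is needed (dropping W1 leaves P6 open; dropping W8 leaves P3 open), so no proper subset is valid.
Among all size-2 subsets of the eligible variables, only {W1, W8} blocks every backdoor path, so it is the unique smallest valid adjustment set.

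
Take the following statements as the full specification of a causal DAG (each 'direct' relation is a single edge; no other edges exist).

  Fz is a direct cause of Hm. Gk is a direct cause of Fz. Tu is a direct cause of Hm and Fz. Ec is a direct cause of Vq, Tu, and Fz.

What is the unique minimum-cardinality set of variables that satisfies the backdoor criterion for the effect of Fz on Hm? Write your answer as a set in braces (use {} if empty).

Variables eligible for adjustment (non-descendants of Fz, excluding Fz and Hm): {Ec, Gk, Tu, Vq}.
Backdoor paths from Fz to Hm:
  P1: Fz <- Ec -> Tu -> Hm
  P2: Fz <- Tu -> Hm
The empty set is not sufficient: P1 (Fz <- Ec -> Tu -> Hm) has no collider blocking it and no conditioned non-collider, so it is open.
Try {Tu}:
  P1: blocked at chain node Tu ∈ conditioning set.
  P2: blocked at fork node Tu ∈ conditioning set.
{Tu} contains no descendant of Fz and blocks every backdoor path.
No other singleton works — e.g. {Ec} leaves P2 open — so {Tu} is the unique smallest valid adjustment set.

{Tu}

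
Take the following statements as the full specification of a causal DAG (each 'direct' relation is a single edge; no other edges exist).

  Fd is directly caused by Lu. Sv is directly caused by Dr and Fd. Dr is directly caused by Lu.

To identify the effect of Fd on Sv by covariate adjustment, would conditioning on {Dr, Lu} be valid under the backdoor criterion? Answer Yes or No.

Yes

Backdoor paths from Fd to Sv (paths whose first edge points into Fd):
  P1: Fd <- Lu -> Dr -> Sv
Condition 1 (no descendant of Fd in the set): holds — descendants of Fd are {Sv}; none are in {Dr, Lu}.
Condition 2 (every backdoor path blocked by {Dr, Lu}):
  P1: blocked at fork node Lu ∈ conditioning set.
{Dr, Lu} satisfies the backdoor criterion.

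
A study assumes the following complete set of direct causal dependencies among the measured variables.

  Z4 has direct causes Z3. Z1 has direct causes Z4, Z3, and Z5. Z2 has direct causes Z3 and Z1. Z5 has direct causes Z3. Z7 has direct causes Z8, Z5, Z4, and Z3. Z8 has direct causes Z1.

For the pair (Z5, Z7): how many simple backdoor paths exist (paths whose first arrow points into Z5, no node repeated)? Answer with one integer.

7

A backdoor path from Z5 to Z7 is any simple undirected path whose first edge points into Z5 (i.e. leaves Z5 via a parent).
Parents of Z5: {Z3}.
Enumerating:
  P1: Z5 <- Z3 -> Z4 -> Z1 -> Z8 -> Z7
  P2: Z5 <- Z3 -> Z4 -> Z7
  P3: Z5 <- Z3 -> Z1 <- Z4 -> Z7
  P4: Z5 <- Z3 -> Z1 -> Z8 -> Z7
  P5: Z5 <- Z3 -> Z7
  P6: Z5 <- Z3 -> Z2 <- Z1 <- Z4 -> Z7
  P7: Z5 <- Z3 -> Z2 <- Z1 -> Z8 -> Z7
That exhausts the simple backdoor paths. Count: 7.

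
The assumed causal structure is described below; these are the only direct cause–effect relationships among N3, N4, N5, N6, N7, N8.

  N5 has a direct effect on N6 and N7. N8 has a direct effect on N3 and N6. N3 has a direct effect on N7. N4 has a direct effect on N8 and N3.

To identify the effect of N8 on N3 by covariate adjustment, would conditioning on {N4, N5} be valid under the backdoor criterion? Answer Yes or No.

Yes

Backdoor paths from N8 to N3 (paths whose first edge points into N8):
  P1: N8 <- N4 -> N3
Condition 1 (no descendant of N8 in the set): holds — descendants of N8 are {N3, N6, N7}; none are in {N4, N5}.
Condition 2 (every backdoor path blocked by {N4, N5}):
  P1: blocked at fork node N4 ∈ conditioning set.
{N4, N5} satisfies the backdoor criterion.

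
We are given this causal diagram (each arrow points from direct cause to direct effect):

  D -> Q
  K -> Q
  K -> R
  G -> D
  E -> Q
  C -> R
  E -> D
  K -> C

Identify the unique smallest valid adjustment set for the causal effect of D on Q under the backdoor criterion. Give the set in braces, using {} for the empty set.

Variables eligible for adjustment (non-descendants of D, excluding D and Q): {C, E, G, K, R}.
Backdoor paths from D to Q:
  P1: D <- E -> Q
The empty set is not sufficient: P1 (D <- E -> Q) has no collider blocking it and no conditioned non-collider, so it is open.
Try {E}:
  P1: blocked at fork node E ∈ conditioning set.
{E} contains no descendant of D and blocks every backdoor path.
No other singleton works — e.g. {K} leaves P1 open — so {E} is the unique smallest valid adjustment set.

{E}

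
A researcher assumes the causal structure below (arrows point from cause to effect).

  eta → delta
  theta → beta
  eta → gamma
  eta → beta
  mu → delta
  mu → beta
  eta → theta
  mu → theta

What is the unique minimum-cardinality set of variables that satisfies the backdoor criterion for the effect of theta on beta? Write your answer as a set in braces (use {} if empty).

{eta, mu}

Variables eligible for adjustment (non-descendants of theta, excluding theta and beta): {delta, eta, gamma, mu}.
Backdoor paths from theta to beta:
  P1: theta <- mu -> delta <- eta -> beta
  P2: theta <- mu -> beta
  P3: theta <- eta -> delta <- mu -> beta
  P4: theta <- eta -> beta
The empty set is not sufficient: P2 (theta <- mu -> beta) has no collider blocking it and no conditioned non-collider, so it is open.
Try {eta, mu}:
  P1: blocked at fork node mu ∈ conditioning set.
  P2: blocked at fork node mu ∈ conditioning set.
  P3: blocked at fork node eta ∈ conditioning set.
  P4: blocked at fork node eta ∈ conditioning set.
{eta, mu} contains no descendant of theta and blocks every backdoor path.
Every element of {eta, mu} is needed (dropping eta leaves P4 open; dropping mu leaves P2 open), so no proper subset is valid.
Among all size-2 subsets of the eligible variables, only {eta, mu} blocks every backdoor path, so it is the unique smallest valid adjustment set.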